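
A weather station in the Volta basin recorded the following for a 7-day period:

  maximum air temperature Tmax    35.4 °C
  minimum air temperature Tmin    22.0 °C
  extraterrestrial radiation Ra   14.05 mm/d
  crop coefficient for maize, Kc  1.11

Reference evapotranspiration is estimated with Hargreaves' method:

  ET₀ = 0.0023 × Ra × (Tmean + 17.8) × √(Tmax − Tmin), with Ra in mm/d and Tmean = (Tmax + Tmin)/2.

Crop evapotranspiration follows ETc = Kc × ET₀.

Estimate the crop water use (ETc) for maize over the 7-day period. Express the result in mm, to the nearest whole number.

43 mm

Tmean = (35.4 + 22.0)/2 = 28.70 °C
ET₀ = 0.0023 × 14.05 × (28.70 + 17.8) × √13.4 = 0.0023 × 14.05 × 46.50 × 3.6606 = 5.5006 mm/d
ETc = Kc × ET₀ = 1.11 × 5.5006 = 6.1057 mm/d
Over 7 days: 6.1057 × 7 = 42.740 mm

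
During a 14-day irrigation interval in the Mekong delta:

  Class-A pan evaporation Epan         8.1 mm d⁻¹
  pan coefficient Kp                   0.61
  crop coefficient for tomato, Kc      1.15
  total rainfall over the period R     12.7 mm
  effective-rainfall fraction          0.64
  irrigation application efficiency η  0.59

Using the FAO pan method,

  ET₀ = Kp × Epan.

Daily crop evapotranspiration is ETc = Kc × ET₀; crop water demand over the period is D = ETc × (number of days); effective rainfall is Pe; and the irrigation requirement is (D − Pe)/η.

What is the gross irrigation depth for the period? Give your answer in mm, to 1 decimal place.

ET₀ = 0.61 × 8.1 = 4.9410 mm/d
ETc = Kc × ET₀ = 1.15 × 4.9410 = 5.6822 mm/d
Crop demand D = ETc × 14 d = 5.6822 × 14 = 79.551 mm
Pe = 0.64 × 12.7 = 8.128 mm
D − Pe = 79.551 − 8.128 = 71.423 mm
Gross irrigation = 71.423 / 0.59 = 121.056 mm

121.1 mm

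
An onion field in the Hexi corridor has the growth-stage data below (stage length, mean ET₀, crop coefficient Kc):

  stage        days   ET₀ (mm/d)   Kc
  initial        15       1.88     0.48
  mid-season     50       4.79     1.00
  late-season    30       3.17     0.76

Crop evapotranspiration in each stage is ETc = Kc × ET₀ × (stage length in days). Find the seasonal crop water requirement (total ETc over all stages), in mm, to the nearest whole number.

initial: 0.48 × 1.88 × 15 = 13.54 mm
mid-season: 1.00 × 4.79 × 50 = 239.50 mm
late-season: 0.76 × 3.17 × 30 = 72.28 mm
Seasonal total = 325.32 mm

325 mm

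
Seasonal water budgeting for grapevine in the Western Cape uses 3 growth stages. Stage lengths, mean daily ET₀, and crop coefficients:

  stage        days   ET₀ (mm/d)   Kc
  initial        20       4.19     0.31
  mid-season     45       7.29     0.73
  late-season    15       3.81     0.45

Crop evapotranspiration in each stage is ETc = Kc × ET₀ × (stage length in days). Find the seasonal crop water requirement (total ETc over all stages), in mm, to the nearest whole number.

291 mm

initial: 0.31 × 4.19 × 20 = 25.98 mm
mid-season: 0.73 × 7.29 × 45 = 239.48 mm
late-season: 0.45 × 3.81 × 15 = 25.72 mm
Seasonal total = 291.18 mm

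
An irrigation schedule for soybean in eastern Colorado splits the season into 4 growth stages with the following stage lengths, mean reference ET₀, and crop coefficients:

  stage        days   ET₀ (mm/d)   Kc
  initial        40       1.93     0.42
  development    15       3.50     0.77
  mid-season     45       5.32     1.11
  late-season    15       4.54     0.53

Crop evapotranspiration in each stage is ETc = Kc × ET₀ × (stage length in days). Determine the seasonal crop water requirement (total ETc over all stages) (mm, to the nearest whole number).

initial: 0.42 × 1.93 × 40 = 32.42 mm
development: 0.77 × 3.50 × 15 = 40.43 mm
mid-season: 1.11 × 5.32 × 45 = 265.73 mm
late-season: 0.53 × 4.54 × 15 = 36.09 mm
Seasonal total = 374.67 mm

375 mm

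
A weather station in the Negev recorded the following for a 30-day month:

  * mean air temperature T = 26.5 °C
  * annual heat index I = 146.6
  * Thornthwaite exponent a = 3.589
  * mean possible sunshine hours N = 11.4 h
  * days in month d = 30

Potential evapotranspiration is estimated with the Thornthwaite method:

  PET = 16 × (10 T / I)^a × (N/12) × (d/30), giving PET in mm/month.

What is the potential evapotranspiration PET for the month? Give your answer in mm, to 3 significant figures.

127 mm

10T/I = 10 × 26.5 / 146.6 = 1.8076
(10T/I)^a = 1.8076^3.589 = 8.3703
Uncorrected PET = 16 × 8.3703 = 133.925 mm
Correction = (N/12)(d/30) = (11.4/12)(30/30) = 0.9500
PET = 133.925 × 0.9500 = 127.229 mm/month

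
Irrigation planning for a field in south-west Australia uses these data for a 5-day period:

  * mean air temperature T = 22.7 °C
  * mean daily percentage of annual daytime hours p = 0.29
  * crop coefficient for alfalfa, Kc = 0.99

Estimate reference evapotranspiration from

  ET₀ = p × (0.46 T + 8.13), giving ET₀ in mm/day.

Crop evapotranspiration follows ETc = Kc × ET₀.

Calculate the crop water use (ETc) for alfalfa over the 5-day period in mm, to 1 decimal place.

ET₀ = 0.29 × (0.46 × 22.7 + 8.13) = 0.29 × 18.572 = 5.3859 mm/d
ETc = Kc × ET₀ = 0.99 × 5.3859 = 5.3320 mm/d
Over 5 days: 5.3320 × 5 = 26.660 mm

26.7 mm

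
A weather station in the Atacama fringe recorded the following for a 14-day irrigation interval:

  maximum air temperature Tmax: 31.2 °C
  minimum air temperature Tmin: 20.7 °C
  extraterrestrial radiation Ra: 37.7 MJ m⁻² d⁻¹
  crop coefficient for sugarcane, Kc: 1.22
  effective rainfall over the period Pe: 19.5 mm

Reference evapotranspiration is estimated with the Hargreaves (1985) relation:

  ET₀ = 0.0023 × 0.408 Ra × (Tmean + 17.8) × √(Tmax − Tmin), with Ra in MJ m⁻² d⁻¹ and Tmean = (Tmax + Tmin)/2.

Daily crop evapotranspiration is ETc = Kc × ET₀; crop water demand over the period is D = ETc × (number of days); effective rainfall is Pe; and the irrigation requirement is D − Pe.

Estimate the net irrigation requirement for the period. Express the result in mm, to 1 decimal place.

Tmean = (31.2 + 20.7)/2 = 25.95 °C
0.408 Ra = 0.408 × 37.7 = 15.3816 mm/d equivalent
ET₀ = 0.0023 × 15.3816 × (25.95 + 17.8) × √10.5 = 0.0023 × 15.3816 × 43.75 × 3.2404 = 5.0154 mm/d
ETc = Kc × ET₀ = 1.22 × 5.0154 = 6.1188 mm/d
Crop demand D = ETc × 14 d = 6.1188 × 14 = 85.663 mm
D − Pe = 85.663 − 19.5 = 66.163 mm

66.2 mm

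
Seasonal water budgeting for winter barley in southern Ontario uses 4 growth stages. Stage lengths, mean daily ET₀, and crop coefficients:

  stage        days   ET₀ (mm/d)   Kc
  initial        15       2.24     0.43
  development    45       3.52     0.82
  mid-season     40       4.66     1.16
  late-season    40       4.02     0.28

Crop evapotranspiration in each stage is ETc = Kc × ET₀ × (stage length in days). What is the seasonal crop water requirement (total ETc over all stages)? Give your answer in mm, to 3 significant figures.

406 mm

initial: 0.43 × 2.24 × 15 = 14.45 mm
development: 0.82 × 3.52 × 45 = 129.89 mm
mid-season: 1.16 × 4.66 × 40 = 216.22 mm
late-season: 0.28 × 4.02 × 40 = 45.02 mm
Seasonal total = 405.58 mm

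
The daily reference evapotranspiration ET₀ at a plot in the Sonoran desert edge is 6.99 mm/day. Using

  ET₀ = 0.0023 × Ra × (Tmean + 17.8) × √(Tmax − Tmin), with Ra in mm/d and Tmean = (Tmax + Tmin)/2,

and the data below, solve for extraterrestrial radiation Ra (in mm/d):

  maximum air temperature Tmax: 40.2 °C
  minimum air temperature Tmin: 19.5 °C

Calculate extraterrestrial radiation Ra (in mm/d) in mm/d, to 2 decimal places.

Tmean = 29.85 °C; √ΔT = 4.5497
Ra = ET₀ / [0.0023 × (Tmean+17.8) × √ΔT] = 6.99 / (0.0023 × 47.65 × 4.5497) = 14.019 mm/d

14.02 mm/d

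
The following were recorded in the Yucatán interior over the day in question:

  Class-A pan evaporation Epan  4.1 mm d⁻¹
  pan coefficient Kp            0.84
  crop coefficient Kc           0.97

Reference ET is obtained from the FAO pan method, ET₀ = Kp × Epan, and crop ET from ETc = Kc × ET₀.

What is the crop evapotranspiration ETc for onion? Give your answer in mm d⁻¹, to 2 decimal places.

ET₀ = 0.84 × 4.1 = 3.4440 mm/d
ETc = Kc × ET₀ = 0.97 × 3.4440 = 3.3407 mm/d

3.34 mm d⁻¹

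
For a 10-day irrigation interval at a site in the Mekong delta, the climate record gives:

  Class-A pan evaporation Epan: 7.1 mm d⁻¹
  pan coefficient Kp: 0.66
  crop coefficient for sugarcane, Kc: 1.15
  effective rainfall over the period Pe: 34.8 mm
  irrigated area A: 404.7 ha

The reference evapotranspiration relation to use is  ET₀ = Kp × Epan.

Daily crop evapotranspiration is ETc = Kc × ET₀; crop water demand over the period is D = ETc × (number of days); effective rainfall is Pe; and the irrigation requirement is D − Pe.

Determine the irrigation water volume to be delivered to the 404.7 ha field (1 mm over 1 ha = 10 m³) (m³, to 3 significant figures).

77300 m³

ET₀ = 0.66 × 7.1 = 4.6860 mm/d
ETc = Kc × ET₀ = 1.15 × 4.6860 = 5.3889 mm/d
Crop demand D = ETc × 10 d = 5.3889 × 10 = 53.889 mm
D − Pe = 53.889 − 34.8 = 19.089 mm
Volume = 19.089 mm × 404.7 ha × 10 = 77253.2 m³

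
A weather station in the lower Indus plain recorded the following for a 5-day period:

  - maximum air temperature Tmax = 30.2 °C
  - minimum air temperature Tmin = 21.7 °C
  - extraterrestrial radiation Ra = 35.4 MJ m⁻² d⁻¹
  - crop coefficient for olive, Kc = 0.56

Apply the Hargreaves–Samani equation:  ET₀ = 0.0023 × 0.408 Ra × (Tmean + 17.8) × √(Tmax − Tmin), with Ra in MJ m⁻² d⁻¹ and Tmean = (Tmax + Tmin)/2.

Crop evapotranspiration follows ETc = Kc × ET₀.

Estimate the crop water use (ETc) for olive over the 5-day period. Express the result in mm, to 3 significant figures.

Tmean = (30.2 + 21.7)/2 = 25.95 °C
0.408 Ra = 0.408 × 35.4 = 14.4432 mm/d equivalent
ET₀ = 0.0023 × 14.4432 × (25.95 + 17.8) × √8.5 = 0.0023 × 14.4432 × 43.75 × 2.9155 = 4.2372 mm/d
ETc = Kc × ET₀ = 0.56 × 4.2372 = 2.3728 mm/d
Over 5 days: 2.3728 × 5 = 11.864 mm

11.9 mm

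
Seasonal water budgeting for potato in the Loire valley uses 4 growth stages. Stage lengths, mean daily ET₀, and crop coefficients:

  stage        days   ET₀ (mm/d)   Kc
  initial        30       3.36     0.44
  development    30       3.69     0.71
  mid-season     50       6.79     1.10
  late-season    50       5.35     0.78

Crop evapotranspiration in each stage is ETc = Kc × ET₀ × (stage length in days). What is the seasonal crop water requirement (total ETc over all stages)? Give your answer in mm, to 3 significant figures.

initial: 0.44 × 3.36 × 30 = 44.35 mm
development: 0.71 × 3.69 × 30 = 78.60 mm
mid-season: 1.10 × 6.79 × 50 = 373.45 mm
late-season: 0.78 × 5.35 × 50 = 208.65 mm
Seasonal total = 705.05 mm

705 mm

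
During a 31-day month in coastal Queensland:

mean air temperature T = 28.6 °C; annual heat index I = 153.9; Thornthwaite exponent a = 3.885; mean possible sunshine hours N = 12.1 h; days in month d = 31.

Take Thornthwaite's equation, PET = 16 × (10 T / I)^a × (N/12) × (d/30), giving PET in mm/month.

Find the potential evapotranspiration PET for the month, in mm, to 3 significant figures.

185 mm

10T/I = 10 × 28.6 / 153.9 = 1.8583
(10T/I)^a = 1.8583^3.885 = 11.1049
Uncorrected PET = 16 × 11.1049 = 177.678 mm
Correction = (N/12)(d/30) = (12.1/12)(31/30) = 1.0419
PET = 177.678 × 1.0419 = 185.123 mm/month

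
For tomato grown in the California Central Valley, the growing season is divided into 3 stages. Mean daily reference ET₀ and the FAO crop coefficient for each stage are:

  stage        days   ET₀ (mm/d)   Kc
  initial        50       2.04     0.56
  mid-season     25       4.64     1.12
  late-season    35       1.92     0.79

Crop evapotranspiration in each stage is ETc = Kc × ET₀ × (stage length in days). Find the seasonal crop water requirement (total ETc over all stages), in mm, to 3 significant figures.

initial: 0.56 × 2.04 × 50 = 57.12 mm
mid-season: 1.12 × 4.64 × 25 = 129.92 mm
late-season: 0.79 × 1.92 × 35 = 53.09 mm
Seasonal total = 240.13 mm

240 mm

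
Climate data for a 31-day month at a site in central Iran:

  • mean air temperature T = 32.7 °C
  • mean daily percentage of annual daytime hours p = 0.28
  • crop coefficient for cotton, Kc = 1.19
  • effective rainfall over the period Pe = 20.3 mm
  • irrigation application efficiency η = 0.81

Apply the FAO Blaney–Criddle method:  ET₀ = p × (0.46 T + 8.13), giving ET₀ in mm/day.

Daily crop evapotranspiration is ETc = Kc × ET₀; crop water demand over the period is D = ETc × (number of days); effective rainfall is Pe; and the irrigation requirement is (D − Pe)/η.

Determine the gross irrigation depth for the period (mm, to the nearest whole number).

270 mm

ET₀ = 0.28 × (0.46 × 32.7 + 8.13) = 0.28 × 23.172 = 6.4882 mm/d
ETc = Kc × ET₀ = 1.19 × 6.4882 = 7.7210 mm/d
Crop demand D = ETc × 31 d = 7.7210 × 31 = 239.351 mm
D − Pe = 239.351 − 20.3 = 219.051 mm
Gross irrigation = 219.051 / 0.81 = 270.433 mm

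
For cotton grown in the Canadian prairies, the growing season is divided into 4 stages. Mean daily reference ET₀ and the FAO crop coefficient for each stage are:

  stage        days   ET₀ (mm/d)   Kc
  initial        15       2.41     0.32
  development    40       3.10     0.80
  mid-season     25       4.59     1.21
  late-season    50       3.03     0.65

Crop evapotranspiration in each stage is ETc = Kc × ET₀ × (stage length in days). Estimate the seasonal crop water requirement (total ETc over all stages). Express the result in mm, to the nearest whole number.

348 mm

initial: 0.32 × 2.41 × 15 = 11.57 mm
development: 0.80 × 3.10 × 40 = 99.20 mm
mid-season: 1.21 × 4.59 × 25 = 138.85 mm
late-season: 0.65 × 3.03 × 50 = 98.48 mm
Seasonal total = 348.10 mm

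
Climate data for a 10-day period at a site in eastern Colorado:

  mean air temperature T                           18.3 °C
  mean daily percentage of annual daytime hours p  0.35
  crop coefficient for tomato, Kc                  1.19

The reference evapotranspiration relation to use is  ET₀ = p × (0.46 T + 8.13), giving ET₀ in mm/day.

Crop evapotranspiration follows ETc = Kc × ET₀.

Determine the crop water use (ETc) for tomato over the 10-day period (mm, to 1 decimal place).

68.9 mm

ET₀ = 0.35 × (0.46 × 18.3 + 8.13) = 0.35 × 16.548 = 5.7918 mm/d
ETc = Kc × ET₀ = 1.19 × 5.7918 = 6.8922 mm/d
Over 10 days: 6.8922 × 10 = 68.922 mm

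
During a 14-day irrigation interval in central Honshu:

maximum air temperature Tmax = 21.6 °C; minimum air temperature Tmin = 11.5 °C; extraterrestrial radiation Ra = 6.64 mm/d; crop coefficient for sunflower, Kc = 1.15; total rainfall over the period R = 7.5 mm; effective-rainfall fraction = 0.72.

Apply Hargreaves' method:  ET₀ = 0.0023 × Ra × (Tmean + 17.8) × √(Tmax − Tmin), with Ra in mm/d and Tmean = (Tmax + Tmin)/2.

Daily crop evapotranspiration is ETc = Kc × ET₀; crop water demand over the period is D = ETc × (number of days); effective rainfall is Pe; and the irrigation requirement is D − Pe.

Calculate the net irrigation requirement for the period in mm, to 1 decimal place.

21.4 mm

Tmean = (21.6 + 11.5)/2 = 16.55 °C
ET₀ = 0.0023 × 6.64 × (16.55 + 17.8) × √10.1 = 0.0023 × 6.64 × 34.35 × 3.1780 = 1.6672 mm/d
ETc = Kc × ET₀ = 1.15 × 1.6672 = 1.9173 mm/d
Crop demand D = ETc × 14 d = 1.9173 × 14 = 26.842 mm
Pe = 0.72 × 7.5 = 5.400 mm
D − Pe = 26.842 − 5.400 = 21.442 mm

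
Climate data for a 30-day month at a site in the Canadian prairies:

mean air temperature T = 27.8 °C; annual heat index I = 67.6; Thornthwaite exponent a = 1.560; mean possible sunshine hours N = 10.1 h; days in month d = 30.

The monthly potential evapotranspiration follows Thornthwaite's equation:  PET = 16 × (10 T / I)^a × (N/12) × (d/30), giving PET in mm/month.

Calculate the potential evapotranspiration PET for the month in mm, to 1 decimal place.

122.3 mm

10T/I = 10 × 27.8 / 67.6 = 4.1124
(10T/I)^a = 4.1124^1.560 = 9.0780
Uncorrected PET = 16 × 9.0780 = 145.248 mm
Correction = (N/12)(d/30) = (10.1/12)(30/30) = 0.8417
PET = 145.248 × 0.8417 = 122.255 mm/month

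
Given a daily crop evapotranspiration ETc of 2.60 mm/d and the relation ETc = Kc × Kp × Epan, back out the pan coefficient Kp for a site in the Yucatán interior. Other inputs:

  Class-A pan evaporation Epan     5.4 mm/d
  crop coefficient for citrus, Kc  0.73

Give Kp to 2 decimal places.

ETc = Kc × Kp × Epan  ⇒  Kp = ETc / (Kc × Epan)
Kp = 2.60 / (0.73 × 5.4) = 2.60 / 3.942 = 0.6596

0.66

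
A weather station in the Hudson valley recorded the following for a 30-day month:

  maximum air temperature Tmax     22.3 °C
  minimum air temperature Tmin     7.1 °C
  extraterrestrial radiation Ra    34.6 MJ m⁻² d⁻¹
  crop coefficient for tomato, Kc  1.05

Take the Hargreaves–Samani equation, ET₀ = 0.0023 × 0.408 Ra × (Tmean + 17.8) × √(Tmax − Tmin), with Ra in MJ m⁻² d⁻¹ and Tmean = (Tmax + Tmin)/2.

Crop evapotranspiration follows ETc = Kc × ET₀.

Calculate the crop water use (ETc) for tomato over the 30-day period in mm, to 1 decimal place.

Tmean = (22.3 + 7.1)/2 = 14.70 °C
0.408 Ra = 0.408 × 34.6 = 14.1168 mm/d equivalent
ET₀ = 0.0023 × 14.1168 × (14.70 + 17.8) × √15.2 = 0.0023 × 14.1168 × 32.50 × 3.8987 = 4.1140 mm/d
ETc = Kc × ET₀ = 1.05 × 4.1140 = 4.3197 mm/d
Over 30 days: 4.3197 × 30 = 129.591 mm

129.6 mm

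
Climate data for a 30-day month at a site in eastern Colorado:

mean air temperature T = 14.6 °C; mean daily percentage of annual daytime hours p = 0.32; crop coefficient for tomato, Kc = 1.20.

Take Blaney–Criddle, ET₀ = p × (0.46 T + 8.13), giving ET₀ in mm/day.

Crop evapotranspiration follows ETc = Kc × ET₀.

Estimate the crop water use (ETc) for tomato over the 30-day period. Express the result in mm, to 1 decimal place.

ET₀ = 0.32 × (0.46 × 14.6 + 8.13) = 0.32 × 14.846 = 4.7507 mm/d
ETc = Kc × ET₀ = 1.20 × 4.7507 = 5.7008 mm/d
Over 30 days: 5.7008 × 30 = 171.024 mm

171.0 mm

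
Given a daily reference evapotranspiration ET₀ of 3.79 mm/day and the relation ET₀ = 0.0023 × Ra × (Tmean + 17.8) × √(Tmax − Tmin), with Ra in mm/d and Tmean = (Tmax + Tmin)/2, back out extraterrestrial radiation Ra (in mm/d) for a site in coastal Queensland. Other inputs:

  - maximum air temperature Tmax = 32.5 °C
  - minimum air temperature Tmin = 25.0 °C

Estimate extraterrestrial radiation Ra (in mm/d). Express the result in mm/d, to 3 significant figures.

12.9 mm/d

Tmean = 28.75 °C; √ΔT = 2.7386
Ra = ET₀ / [0.0023 × (Tmean+17.8) × √ΔT] = 3.79 / (0.0023 × 46.55 × 2.7386) = 12.926 mm/d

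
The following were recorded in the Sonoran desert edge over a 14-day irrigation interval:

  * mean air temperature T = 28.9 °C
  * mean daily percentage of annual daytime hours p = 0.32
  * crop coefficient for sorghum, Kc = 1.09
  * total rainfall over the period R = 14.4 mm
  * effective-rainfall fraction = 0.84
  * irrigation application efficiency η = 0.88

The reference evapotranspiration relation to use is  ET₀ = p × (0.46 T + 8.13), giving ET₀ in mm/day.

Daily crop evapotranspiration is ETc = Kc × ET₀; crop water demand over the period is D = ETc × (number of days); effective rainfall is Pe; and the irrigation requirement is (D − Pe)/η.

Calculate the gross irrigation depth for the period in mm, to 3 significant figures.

ET₀ = 0.32 × (0.46 × 28.9 + 8.13) = 0.32 × 21.424 = 6.8557 mm/d
ETc = Kc × ET₀ = 1.09 × 6.8557 = 7.4727 mm/d
Crop demand D = ETc × 14 d = 7.4727 × 14 = 104.618 mm
Pe = 0.84 × 14.4 = 12.096 mm
D − Pe = 104.618 − 12.096 = 92.522 mm
Gross irrigation = 92.522 / 0.88 = 105.139 mm

105 mm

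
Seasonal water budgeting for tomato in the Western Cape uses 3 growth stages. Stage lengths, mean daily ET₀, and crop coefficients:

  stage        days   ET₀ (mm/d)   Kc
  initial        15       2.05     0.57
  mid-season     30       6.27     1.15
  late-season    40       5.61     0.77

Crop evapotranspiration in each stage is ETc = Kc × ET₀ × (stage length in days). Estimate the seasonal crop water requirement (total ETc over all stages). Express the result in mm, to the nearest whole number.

initial: 0.57 × 2.05 × 15 = 17.53 mm
mid-season: 1.15 × 6.27 × 30 = 216.32 mm
late-season: 0.77 × 5.61 × 40 = 172.79 mm
Seasonal total = 406.64 mm

407 mm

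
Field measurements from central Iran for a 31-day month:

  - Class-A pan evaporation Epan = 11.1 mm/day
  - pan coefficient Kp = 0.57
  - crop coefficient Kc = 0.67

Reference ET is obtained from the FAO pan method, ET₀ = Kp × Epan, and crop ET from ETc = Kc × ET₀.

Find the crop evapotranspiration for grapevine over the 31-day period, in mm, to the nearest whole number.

ET₀ = 0.57 × 11.1 = 6.3270 mm/d
ETc = Kc × ET₀ = 0.67 × 6.3270 = 4.2391 mm/d
Over 31 days: 4.2391 × 31 = 131.412 mm

131 mm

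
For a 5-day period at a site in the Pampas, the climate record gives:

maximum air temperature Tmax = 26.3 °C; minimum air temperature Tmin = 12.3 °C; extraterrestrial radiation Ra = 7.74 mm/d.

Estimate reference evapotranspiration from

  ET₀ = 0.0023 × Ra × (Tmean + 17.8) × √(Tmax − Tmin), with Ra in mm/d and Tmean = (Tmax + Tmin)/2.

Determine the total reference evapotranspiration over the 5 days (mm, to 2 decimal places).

12.36 mm

Tmean = (26.3 + 12.3)/2 = 19.30 °C
ET₀ = 0.0023 × 7.74 × (19.30 + 17.8) × √14.0 = 0.0023 × 7.74 × 37.10 × 3.7417 = 2.4712 mm/d
Over 5 days: 2.4712 × 5 = 12.356 mm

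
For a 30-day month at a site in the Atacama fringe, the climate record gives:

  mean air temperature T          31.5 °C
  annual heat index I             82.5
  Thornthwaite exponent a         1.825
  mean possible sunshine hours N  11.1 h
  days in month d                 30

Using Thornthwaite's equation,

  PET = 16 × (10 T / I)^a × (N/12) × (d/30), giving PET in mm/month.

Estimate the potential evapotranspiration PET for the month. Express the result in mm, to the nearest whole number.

171 mm

10T/I = 10 × 31.5 / 82.5 = 3.8182
(10T/I)^a = 3.8182^1.825 = 11.5317
Uncorrected PET = 16 × 11.5317 = 184.507 mm
Correction = (N/12)(d/30) = (11.1/12)(30/30) = 0.9250
PET = 184.507 × 0.9250 = 170.669 mm/month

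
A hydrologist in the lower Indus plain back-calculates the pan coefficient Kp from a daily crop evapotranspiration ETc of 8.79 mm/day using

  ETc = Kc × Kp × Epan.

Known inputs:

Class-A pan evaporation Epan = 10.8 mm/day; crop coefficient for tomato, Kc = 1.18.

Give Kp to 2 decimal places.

ETc = Kc × Kp × Epan  ⇒  Kp = ETc / (Kc × Epan)
Kp = 8.79 / (1.18 × 10.8) = 8.79 / 12.744 = 0.6897

0.69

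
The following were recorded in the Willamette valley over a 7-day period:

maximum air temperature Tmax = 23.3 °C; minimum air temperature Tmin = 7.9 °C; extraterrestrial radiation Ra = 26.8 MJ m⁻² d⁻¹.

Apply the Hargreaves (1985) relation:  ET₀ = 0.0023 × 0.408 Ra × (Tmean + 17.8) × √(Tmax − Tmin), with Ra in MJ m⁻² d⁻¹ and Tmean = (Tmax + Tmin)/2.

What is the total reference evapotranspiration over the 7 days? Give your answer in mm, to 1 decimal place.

23.1 mm

Tmean = (23.3 + 7.9)/2 = 15.60 °C
0.408 Ra = 0.408 × 26.8 = 10.9344 mm/d equivalent
ET₀ = 0.0023 × 10.9344 × (15.60 + 17.8) × √15.4 = 0.0023 × 10.9344 × 33.40 × 3.9243 = 3.2963 mm/d
Over 7 days: 3.2963 × 7 = 23.074 mm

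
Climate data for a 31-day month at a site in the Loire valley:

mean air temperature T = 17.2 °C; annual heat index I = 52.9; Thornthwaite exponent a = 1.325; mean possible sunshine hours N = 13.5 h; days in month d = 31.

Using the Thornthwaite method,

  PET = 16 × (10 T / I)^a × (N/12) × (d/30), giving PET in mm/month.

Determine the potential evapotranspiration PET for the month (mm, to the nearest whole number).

10T/I = 10 × 17.2 / 52.9 = 3.2514
(10T/I)^a = 3.2514^1.325 = 4.7697
Uncorrected PET = 16 × 4.7697 = 76.315 mm
Correction = (N/12)(d/30) = (13.5/12)(31/30) = 1.1625
PET = 76.315 × 1.1625 = 88.716 mm/month

89 mm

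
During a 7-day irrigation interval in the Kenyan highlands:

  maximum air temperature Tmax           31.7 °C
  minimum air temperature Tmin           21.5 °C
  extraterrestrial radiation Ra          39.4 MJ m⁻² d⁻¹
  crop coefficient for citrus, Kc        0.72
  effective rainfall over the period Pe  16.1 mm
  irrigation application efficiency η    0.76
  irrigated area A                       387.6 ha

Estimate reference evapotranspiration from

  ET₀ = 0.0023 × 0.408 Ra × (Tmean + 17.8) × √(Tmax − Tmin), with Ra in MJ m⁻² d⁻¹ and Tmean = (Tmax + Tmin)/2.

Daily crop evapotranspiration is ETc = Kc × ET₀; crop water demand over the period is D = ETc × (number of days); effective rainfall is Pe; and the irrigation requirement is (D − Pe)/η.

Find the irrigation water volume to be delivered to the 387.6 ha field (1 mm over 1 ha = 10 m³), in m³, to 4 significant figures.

Tmean = (31.7 + 21.5)/2 = 26.60 °C
0.408 Ra = 0.408 × 39.4 = 16.0752 mm/d equivalent
ET₀ = 0.0023 × 16.0752 × (26.60 + 17.8) × √10.2 = 0.0023 × 16.0752 × 44.40 × 3.1937 = 5.2428 mm/d
ETc = Kc × ET₀ = 0.72 × 5.2428 = 3.7748 mm/d
Crop demand D = ETc × 7 d = 3.7748 × 7 = 26.424 mm
D − Pe = 26.424 − 16.1 = 10.324 mm
Gross irrigation = 10.324 / 0.76 = 13.584 mm
Volume = 13.584 mm × 387.6 ha × 10 = 52651.6 m³

52650 m³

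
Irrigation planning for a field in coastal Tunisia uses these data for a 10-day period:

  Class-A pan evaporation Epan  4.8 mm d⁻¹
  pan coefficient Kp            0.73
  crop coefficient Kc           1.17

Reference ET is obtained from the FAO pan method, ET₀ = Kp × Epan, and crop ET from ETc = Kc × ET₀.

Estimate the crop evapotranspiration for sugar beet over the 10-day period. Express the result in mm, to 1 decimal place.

ET₀ = 0.73 × 4.8 = 3.5040 mm/d
ETc = Kc × ET₀ = 1.17 × 3.5040 = 4.0997 mm/d
Over 10 days: 4.0997 × 10 = 40.997 mm

41.0 mm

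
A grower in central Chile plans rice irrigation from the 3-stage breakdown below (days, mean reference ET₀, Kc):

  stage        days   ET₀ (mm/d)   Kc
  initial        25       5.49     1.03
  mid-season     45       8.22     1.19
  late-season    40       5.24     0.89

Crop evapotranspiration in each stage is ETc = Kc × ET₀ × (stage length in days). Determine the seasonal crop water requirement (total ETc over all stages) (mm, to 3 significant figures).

768 mm

initial: 1.03 × 5.49 × 25 = 141.37 mm
mid-season: 1.19 × 8.22 × 45 = 440.18 mm
late-season: 0.89 × 5.24 × 40 = 186.54 mm
Seasonal total = 768.09 mm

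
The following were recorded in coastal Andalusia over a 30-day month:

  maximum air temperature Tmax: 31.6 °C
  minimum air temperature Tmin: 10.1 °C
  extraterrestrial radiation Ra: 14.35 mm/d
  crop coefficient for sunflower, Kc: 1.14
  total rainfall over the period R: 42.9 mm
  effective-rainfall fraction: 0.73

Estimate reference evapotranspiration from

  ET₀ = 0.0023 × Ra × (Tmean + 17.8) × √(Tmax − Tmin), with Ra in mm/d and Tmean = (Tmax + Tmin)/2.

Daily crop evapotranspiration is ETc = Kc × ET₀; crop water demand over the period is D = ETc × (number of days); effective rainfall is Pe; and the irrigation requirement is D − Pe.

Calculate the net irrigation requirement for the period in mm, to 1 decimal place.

171.0 mm

Tmean = (31.6 + 10.1)/2 = 20.85 °C
ET₀ = 0.0023 × 14.35 × (20.85 + 17.8) × √21.5 = 0.0023 × 14.35 × 38.65 × 4.6368 = 5.9149 mm/d
ETc = Kc × ET₀ = 1.14 × 5.9149 = 6.7430 mm/d
Crop demand D = ETc × 30 d = 6.7430 × 30 = 202.290 mm
Pe = 0.73 × 42.9 = 31.317 mm
D − Pe = 202.290 − 31.317 = 170.973 mm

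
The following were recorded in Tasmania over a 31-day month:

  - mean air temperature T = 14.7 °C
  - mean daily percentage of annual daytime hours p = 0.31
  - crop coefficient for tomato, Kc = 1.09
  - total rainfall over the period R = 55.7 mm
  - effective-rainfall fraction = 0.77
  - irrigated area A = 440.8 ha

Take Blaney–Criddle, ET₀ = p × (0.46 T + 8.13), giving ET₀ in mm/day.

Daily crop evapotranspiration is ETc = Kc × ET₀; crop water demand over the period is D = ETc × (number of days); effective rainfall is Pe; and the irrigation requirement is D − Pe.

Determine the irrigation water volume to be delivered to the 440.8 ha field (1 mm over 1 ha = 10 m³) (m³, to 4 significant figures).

498600 m³

ET₀ = 0.31 × (0.46 × 14.7 + 8.13) = 0.31 × 14.892 = 4.6165 mm/d
ETc = Kc × ET₀ = 1.09 × 4.6165 = 5.0320 mm/d
Crop demand D = ETc × 31 d = 5.0320 × 31 = 155.992 mm
Pe = 0.77 × 55.7 = 42.889 mm
D − Pe = 155.992 − 42.889 = 113.103 mm
Volume = 113.103 mm × 440.8 ha × 10 = 498558.0 m³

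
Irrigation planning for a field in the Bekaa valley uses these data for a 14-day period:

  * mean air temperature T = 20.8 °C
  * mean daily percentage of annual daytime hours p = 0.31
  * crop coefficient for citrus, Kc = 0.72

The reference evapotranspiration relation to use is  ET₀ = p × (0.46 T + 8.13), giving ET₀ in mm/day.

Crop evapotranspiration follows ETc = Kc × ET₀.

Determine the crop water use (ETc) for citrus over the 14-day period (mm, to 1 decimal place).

ET₀ = 0.31 × (0.46 × 20.8 + 8.13) = 0.31 × 17.698 = 5.4864 mm/d
ETc = Kc × ET₀ = 0.72 × 5.4864 = 3.9502 mm/d
Over 14 days: 3.9502 × 14 = 55.303 mm

55.3 mm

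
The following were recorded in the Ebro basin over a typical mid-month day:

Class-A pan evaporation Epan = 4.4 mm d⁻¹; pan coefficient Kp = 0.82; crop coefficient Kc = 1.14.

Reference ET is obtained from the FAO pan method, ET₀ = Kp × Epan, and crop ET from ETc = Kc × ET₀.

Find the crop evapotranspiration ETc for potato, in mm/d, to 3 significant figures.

ET₀ = 0.82 × 4.4 = 3.6080 mm/d
ETc = Kc × ET₀ = 1.14 × 3.6080 = 4.1131 mm/d

4.11 mm/d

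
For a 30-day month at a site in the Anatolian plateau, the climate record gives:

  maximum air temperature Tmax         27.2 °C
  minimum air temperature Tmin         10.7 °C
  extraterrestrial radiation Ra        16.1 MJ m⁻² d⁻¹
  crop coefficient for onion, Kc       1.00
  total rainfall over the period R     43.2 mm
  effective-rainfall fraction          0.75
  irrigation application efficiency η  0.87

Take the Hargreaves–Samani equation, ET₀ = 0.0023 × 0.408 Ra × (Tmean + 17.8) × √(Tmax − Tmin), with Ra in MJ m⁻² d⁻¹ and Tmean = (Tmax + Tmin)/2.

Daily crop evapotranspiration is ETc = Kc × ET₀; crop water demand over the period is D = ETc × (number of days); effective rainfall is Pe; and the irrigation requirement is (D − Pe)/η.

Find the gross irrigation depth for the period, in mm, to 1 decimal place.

Tmean = (27.2 + 10.7)/2 = 18.95 °C
0.408 Ra = 0.408 × 16.1 = 6.5688 mm/d equivalent
ET₀ = 0.0023 × 6.5688 × (18.95 + 17.8) × √16.5 = 0.0023 × 6.5688 × 36.75 × 4.0620 = 2.2553 mm/d
ETc = Kc × ET₀ = 1.00 × 2.2553 = 2.2553 mm/d
Crop demand D = ETc × 30 d = 2.2553 × 30 = 67.659 mm
Pe = 0.75 × 43.2 = 32.400 mm
D − Pe = 67.659 − 32.400 = 35.259 mm
Gross irrigation = 35.259 / 0.87 = 40.528 mm

40.5 mm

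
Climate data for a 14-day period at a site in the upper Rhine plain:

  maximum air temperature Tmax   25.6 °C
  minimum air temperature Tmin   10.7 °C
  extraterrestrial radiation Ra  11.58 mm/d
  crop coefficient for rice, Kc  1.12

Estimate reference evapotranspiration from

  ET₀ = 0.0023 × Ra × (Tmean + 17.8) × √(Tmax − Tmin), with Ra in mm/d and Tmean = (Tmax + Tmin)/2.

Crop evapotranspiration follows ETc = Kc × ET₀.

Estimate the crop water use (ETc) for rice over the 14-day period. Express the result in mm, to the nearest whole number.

58 mm

Tmean = (25.6 + 10.7)/2 = 18.15 °C
ET₀ = 0.0023 × 11.58 × (18.15 + 17.8) × √14.9 = 0.0023 × 11.58 × 35.95 × 3.8601 = 3.6960 mm/d
ETc = Kc × ET₀ = 1.12 × 3.6960 = 4.1395 mm/d
Over 14 days: 4.1395 × 14 = 57.953 mm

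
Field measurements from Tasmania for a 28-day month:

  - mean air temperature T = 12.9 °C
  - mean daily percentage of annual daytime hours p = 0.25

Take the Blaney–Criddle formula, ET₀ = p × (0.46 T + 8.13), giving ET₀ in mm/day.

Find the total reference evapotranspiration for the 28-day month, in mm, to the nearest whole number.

ET₀ = 0.25 × (0.46 × 12.9 + 8.13) = 0.25 × 14.064 = 3.5160 mm/d
Monthly total = 3.5160 × 28 = 98.448 mm

98 mm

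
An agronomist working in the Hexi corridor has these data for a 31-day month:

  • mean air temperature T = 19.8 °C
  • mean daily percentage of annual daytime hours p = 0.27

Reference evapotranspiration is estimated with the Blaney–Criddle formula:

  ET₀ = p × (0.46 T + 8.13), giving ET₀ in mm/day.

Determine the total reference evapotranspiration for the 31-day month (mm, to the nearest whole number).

144 mm

ET₀ = 0.27 × (0.46 × 19.8 + 8.13) = 0.27 × 17.238 = 4.6543 mm/d
Monthly total = 4.6543 × 31 = 144.283 mm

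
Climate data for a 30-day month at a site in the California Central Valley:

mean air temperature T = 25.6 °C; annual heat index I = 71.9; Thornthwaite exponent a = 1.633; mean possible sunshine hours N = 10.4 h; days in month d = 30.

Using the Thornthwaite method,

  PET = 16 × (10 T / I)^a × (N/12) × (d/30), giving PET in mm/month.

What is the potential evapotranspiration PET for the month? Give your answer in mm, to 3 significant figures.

10T/I = 10 × 25.6 / 71.9 = 3.5605
(10T/I)^a = 3.5605^1.633 = 7.9546
Uncorrected PET = 16 × 7.9546 = 127.274 mm
Correction = (N/12)(d/30) = (10.4/12)(30/30) = 0.8667
PET = 127.274 × 0.8667 = 110.308 mm/month

110 mm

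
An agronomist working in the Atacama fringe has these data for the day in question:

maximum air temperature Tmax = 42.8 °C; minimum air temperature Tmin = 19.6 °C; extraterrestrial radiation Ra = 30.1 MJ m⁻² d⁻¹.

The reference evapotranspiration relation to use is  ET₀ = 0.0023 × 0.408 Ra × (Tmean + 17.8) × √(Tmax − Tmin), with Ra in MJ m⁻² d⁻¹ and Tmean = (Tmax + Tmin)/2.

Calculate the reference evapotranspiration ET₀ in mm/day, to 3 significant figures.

6.67 mm/day

Tmean = (42.8 + 19.6)/2 = 31.20 °C
0.408 Ra = 0.408 × 30.1 = 12.2808 mm/d equivalent
ET₀ = 0.0023 × 12.2808 × (31.20 + 17.8) × √23.2 = 0.0023 × 12.2808 × 49.00 × 4.8166 = 6.6664 mm/d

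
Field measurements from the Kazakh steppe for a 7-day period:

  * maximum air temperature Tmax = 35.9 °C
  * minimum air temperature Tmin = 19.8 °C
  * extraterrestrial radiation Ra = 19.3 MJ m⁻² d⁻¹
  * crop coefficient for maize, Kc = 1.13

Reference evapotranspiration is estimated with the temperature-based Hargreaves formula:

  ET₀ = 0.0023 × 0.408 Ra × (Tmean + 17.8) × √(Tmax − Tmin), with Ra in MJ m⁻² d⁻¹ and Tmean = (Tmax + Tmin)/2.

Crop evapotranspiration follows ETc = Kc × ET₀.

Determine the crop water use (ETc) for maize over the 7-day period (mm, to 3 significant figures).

Tmean = (35.9 + 19.8)/2 = 27.85 °C
0.408 Ra = 0.408 × 19.3 = 7.8744 mm/d equivalent
ET₀ = 0.0023 × 7.8744 × (27.85 + 17.8) × √16.1 = 0.0023 × 7.8744 × 45.65 × 4.0125 = 3.3174 mm/d
ETc = Kc × ET₀ = 1.13 × 3.3174 = 3.7487 mm/d
Over 7 days: 3.7487 × 7 = 26.241 mm

26.2 mm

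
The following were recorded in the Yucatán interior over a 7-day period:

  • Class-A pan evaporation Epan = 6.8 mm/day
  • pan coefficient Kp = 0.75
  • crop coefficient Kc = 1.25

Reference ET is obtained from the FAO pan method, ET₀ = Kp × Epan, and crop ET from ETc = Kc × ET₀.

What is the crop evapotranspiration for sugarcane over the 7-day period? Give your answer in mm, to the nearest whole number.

45 mm

ET₀ = 0.75 × 6.8 = 5.1000 mm/d
ETc = Kc × ET₀ = 1.25 × 5.1000 = 6.3750 mm/d
Over 7 days: 6.3750 × 7 = 44.625 mm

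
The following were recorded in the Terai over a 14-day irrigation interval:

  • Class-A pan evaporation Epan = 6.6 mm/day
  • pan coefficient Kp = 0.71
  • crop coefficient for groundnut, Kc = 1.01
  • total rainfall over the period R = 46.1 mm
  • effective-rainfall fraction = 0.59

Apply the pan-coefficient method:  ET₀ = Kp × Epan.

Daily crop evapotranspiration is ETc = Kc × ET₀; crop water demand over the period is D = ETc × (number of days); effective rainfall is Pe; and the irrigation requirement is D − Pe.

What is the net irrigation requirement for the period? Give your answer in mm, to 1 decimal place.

ET₀ = 0.71 × 6.6 = 4.6860 mm/d
ETc = Kc × ET₀ = 1.01 × 4.6860 = 4.7329 mm/d
Crop demand D = ETc × 14 d = 4.7329 × 14 = 66.261 mm
Pe = 0.59 × 46.1 = 27.199 mm
D − Pe = 66.261 − 27.199 = 39.062 mm

39.1 mm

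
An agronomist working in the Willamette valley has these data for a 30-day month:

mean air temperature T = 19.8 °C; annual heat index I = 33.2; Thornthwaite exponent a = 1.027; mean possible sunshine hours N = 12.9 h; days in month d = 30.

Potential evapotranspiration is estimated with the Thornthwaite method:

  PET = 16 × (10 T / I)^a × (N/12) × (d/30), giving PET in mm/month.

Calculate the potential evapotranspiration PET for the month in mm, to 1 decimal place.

107.6 mm

10T/I = 10 × 19.8 / 33.2 = 5.9639
(10T/I)^a = 5.9639^1.027 = 6.2585
Uncorrected PET = 16 × 6.2585 = 100.136 mm
Correction = (N/12)(d/30) = (12.9/12)(30/30) = 1.0750
PET = 100.136 × 1.0750 = 107.646 mm/month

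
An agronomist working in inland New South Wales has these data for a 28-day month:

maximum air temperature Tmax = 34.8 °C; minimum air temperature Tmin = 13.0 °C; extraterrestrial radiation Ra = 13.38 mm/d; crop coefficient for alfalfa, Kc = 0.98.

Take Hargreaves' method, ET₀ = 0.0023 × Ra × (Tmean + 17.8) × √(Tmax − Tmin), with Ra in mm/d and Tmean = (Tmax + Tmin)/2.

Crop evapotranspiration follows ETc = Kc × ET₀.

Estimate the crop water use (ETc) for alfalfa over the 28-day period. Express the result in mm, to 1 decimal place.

Tmean = (34.8 + 13.0)/2 = 23.90 °C
ET₀ = 0.0023 × 13.38 × (23.90 + 17.8) × √21.8 = 0.0023 × 13.38 × 41.70 × 4.6690 = 5.9916 mm/d
ETc = Kc × ET₀ = 0.98 × 5.9916 = 5.8718 mm/d
Over 28 days: 5.8718 × 28 = 164.410 mm

164.4 mm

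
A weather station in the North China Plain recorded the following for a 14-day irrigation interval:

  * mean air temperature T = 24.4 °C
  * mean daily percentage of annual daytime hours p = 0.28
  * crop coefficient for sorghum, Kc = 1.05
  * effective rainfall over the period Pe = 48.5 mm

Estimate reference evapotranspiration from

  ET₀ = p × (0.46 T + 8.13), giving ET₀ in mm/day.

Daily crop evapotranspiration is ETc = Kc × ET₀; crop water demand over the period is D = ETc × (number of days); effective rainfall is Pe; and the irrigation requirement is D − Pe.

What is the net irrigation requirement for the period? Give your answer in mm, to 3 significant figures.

ET₀ = 0.28 × (0.46 × 24.4 + 8.13) = 0.28 × 19.354 = 5.4191 mm/d
ETc = Kc × ET₀ = 1.05 × 5.4191 = 5.6901 mm/d
Crop demand D = ETc × 14 d = 5.6901 × 14 = 79.661 mm
D − Pe = 79.661 − 48.5 = 31.161 mm

31.2 mm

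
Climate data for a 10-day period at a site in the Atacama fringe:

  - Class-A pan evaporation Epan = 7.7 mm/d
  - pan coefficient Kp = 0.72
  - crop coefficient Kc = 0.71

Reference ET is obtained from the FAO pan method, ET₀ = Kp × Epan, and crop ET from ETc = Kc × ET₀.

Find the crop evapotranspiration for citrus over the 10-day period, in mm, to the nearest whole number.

ET₀ = 0.72 × 7.7 = 5.5440 mm/d
ETc = Kc × ET₀ = 0.71 × 5.5440 = 3.9362 mm/d
Over 10 days: 3.9362 × 10 = 39.362 mm

39 mm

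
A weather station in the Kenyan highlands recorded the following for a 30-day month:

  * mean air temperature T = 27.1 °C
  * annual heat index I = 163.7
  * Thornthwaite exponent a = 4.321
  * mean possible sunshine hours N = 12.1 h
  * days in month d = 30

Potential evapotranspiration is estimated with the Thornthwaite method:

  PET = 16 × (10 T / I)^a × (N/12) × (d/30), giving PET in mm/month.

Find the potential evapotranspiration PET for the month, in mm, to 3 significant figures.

142 mm

10T/I = 10 × 27.1 / 163.7 = 1.6555
(10T/I)^a = 1.6555^4.321 = 8.8307
Uncorrected PET = 16 × 8.8307 = 141.291 mm
Correction = (N/12)(d/30) = (12.1/12)(30/30) = 1.0083
PET = 141.291 × 1.0083 = 142.464 mm/month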